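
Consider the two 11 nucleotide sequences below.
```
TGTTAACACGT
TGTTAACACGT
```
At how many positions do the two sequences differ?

0

The two sequences are identical at every position.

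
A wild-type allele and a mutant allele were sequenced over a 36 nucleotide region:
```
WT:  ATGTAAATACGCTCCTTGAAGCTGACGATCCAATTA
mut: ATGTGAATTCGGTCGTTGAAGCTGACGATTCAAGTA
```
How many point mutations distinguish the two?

Comparing position by position, 6 positions differ: 5 (A/G), 9 (A/T), 12 (C/G), 15 (C/G), 30 (C/T), 34 (T/G).

6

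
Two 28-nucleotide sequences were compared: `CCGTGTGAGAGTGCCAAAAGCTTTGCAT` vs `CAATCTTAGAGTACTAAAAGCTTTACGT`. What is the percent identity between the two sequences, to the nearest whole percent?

Mismatches at positions 2, 3, 5, 7, 13, 15, 25, 27 (1-based): 8 of 28.
Identical positions: 20/28 = 71.43% → 71%.

71%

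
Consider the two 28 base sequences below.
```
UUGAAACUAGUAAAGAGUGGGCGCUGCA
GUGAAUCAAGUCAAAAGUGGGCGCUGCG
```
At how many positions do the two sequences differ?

Mismatches (1-based): position 1: U→G; position 6: A→U; position 8: U→A; position 12: A→C; position 15: G→A; position 28: A→G.

6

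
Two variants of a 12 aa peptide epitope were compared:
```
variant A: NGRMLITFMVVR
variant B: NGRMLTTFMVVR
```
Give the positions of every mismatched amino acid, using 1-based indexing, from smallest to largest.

Scanning 1-based: 6: I/T.

6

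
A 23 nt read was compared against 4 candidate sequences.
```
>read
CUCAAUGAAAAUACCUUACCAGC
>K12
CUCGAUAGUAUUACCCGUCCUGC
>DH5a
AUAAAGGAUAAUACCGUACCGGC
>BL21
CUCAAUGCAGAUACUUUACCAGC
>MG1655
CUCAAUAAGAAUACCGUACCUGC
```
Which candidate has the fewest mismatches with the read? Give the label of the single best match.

BL21

Hamming distances to read — K12: 9; DH5a: 6; BL21: 3; MG1655: 4.
Smallest is BL21 with 3 mismatches.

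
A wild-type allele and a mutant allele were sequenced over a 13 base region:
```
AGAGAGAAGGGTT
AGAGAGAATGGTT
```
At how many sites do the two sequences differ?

Comparing position by position, 1 site differs: 9 (G/T).

1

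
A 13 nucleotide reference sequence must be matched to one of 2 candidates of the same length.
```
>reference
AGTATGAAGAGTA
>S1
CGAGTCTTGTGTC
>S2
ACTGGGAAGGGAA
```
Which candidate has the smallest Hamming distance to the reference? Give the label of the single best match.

S1 differs at 8 sites; S2 differs at 5 sites. The closest is S2.

S2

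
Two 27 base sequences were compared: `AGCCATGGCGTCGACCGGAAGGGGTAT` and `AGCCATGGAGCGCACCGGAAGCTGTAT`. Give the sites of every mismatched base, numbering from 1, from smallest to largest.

9, 11, 12, 13, 22, 23

Differences at site 9 (C→A), site 11 (T→C), site 12 (C→G), site 13 (G→C), site 22 (G→C), site 23 (G→T).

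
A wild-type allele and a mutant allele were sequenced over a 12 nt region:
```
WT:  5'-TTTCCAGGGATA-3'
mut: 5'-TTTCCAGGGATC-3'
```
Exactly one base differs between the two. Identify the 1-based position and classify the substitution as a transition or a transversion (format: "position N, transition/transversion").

position 12, transversion

Position 12 changes A→C. A is a purine and C is a pyrimidine, so this is a transversion.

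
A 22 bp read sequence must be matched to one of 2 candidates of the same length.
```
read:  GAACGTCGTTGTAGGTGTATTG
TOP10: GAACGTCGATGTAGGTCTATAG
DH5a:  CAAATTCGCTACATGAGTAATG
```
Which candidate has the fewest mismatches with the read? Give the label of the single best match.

Hamming distances to read — TOP10: 3; DH5a: 9.
Smallest is TOP10 with 3 mismatches.

TOP10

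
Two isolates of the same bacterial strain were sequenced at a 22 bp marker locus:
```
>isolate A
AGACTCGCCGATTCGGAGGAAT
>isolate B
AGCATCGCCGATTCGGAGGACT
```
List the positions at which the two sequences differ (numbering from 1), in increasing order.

Scanning 1-based: 3: A/C; 4: C/A; 21: A/C.

3, 4, 21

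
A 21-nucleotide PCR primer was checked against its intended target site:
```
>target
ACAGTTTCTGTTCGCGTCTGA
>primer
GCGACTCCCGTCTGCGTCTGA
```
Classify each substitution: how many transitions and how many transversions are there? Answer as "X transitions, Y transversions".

Transitions (purine↔purine or pyrimidine↔pyrimidine): 1 A→G, 3 A→G, 4 G→A, 5 T→C, 7 T→C, 9 T→C, 12 T→C, 13 C→T.
Transversions (purine↔pyrimidine): none.

8 transitions, 0 transversions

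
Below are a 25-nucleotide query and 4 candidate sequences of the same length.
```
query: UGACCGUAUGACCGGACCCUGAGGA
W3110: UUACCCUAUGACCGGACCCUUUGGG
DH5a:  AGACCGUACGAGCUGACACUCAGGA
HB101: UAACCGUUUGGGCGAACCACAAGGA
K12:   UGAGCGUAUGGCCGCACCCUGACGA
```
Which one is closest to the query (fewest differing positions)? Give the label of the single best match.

K12

W3110 differs at 5 positions; DH5a differs at 6 positions; HB101 differs at 8 positions; K12 differs at 4 positions. The closest is K12.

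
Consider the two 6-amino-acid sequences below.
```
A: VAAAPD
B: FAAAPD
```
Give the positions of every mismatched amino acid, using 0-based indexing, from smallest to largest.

Scanning 0-based: 0: V/F.

0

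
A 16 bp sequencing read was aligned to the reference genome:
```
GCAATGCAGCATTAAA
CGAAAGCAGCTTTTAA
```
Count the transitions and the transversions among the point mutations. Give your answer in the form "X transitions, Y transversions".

Transitions (purine↔purine or pyrimidine↔pyrimidine): none.
Transversions (purine↔pyrimidine): 1 G→C, 2 C→G, 5 T→A, 11 A→T, 14 A→T.

0 transitions, 5 transversions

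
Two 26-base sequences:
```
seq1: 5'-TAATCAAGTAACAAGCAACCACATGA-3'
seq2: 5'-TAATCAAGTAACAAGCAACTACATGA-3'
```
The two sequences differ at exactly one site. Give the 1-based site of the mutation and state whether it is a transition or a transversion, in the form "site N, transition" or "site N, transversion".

The sequences differ only at site 20: C→T (pyrimidine→pyrimidine), a transition.

site 20, transition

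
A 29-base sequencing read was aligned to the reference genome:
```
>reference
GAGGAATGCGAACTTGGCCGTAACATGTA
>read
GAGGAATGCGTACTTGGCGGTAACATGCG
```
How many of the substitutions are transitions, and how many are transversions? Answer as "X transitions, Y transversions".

2 transitions, 2 transversions

Mismatches (1-based):
base 11: A→T (purine→pyrimidine, transversion)
base 19: C→G (pyrimidine→purine, transversion)
base 28: T→C (pyrimidine→pyrimidine, transition)
base 29: A→G (purine→purine, transition)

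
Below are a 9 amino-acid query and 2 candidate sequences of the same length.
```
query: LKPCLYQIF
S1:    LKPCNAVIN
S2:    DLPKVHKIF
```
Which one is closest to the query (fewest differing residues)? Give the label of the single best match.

S1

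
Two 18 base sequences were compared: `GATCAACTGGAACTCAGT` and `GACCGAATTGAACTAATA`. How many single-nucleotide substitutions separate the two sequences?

Comparing position by position, 7 sites differ: 3 (T/C), 5 (A/G), 7 (C/A), 9 (G/T), 15 (C/A), 17 (G/T), 18 (T/A).

7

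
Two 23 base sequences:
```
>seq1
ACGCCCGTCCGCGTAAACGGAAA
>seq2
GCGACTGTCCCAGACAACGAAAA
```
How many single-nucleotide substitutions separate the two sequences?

8

Comparing position by position, 8 bases differ: 1 (A/G), 4 (C/A), 6 (C/T), 11 (G/C), 12 (C/A), 14 (T/A), 15 (A/C), 20 (G/A).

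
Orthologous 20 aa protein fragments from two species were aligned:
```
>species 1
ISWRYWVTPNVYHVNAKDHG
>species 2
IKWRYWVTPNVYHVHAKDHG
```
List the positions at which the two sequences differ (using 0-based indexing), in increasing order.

1, 14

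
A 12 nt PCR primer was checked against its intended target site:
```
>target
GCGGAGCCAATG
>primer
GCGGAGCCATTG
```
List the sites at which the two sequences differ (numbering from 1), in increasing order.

10

Differences at site 10 (A→T).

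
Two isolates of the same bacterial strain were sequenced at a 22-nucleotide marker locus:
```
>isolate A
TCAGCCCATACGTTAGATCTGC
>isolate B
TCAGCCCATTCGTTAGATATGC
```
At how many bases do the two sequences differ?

Mismatches (1-based): base 10: A→T; base 19: C→A.

2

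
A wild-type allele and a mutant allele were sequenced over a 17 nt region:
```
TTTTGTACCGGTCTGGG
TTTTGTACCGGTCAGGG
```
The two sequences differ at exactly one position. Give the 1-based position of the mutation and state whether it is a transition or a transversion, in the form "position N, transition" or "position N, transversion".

position 14, transversion

Position 14 changes T→A. T is a pyrimidine and A is a purine, so this is a transversion.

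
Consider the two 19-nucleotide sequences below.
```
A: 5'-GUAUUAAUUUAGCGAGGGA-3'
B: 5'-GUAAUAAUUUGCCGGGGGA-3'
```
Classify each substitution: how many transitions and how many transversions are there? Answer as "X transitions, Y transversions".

Mismatches (1-based):
site 4: U→A (pyrimidine→purine, transversion)
site 11: A→G (purine→purine, transition)
site 12: G→C (purine→pyrimidine, transversion)
site 15: A→G (purine→purine, transition)

2 transitions, 2 transversions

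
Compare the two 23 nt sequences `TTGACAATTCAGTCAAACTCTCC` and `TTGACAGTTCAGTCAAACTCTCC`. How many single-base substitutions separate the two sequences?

1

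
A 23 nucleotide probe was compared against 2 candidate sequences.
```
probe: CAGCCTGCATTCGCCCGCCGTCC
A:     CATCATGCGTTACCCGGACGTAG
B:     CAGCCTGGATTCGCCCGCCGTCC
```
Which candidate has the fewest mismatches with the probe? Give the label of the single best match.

B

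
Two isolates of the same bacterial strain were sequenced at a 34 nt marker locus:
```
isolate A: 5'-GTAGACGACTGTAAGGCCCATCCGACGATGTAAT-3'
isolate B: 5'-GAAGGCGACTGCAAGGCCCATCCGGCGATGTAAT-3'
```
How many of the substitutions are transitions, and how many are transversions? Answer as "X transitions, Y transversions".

3 transitions, 1 transversion

Transitions (purine↔purine or pyrimidine↔pyrimidine): 5 A→G, 12 T→C, 25 A→G.
Transversions (purine↔pyrimidine): 2 T→A.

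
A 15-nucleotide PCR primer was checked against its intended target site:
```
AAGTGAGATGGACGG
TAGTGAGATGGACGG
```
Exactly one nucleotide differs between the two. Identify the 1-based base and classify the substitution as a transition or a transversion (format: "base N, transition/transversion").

base 1, transversion

Base 1 changes A→T. A is a purine and T is a pyrimidine, so this is a transversion.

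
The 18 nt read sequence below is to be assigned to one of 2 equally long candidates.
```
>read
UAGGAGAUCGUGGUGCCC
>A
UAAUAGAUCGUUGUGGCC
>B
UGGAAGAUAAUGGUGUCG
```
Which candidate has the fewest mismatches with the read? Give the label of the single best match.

A

A differs at 4 positions; B differs at 6 positions. The closest is A.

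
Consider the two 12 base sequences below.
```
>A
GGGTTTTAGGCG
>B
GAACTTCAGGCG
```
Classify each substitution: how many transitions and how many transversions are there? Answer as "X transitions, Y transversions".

4 transitions, 0 transversions

Mismatches (1-based):
site 2: G→A (purine→purine, transition)
site 3: G→A (purine→purine, transition)
site 4: T→C (pyrimidine→pyrimidine, transition)
site 7: T→C (pyrimidine→pyrimidine, transition)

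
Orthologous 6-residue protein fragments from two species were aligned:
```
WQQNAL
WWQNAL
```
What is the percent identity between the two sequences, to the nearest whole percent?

83%

1 position differs (2), so 5 of 6 match: 5/6 = 83.33%.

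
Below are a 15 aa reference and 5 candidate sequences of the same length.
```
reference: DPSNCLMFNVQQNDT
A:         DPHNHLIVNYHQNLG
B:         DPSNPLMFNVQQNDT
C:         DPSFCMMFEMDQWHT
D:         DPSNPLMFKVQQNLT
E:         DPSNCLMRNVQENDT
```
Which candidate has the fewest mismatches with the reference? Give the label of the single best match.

A differs at 8 residues; B differs at 1 residue; C differs at 7 residues; D differs at 3 residues; E differs at 2 residues. The closest is B.

B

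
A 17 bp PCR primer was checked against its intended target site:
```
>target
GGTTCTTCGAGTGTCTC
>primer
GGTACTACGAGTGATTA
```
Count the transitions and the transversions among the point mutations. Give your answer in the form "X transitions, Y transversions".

1 transition, 4 transversions

Transitions (purine↔purine or pyrimidine↔pyrimidine): 15 C→T.
Transversions (purine↔pyrimidine): 4 T→A, 7 T→A, 14 T→A, 17 C→A.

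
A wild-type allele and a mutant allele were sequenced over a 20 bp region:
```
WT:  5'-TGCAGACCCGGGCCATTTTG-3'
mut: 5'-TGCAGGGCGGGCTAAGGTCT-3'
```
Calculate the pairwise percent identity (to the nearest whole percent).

10 positions differ (6, 7, 9, 12, 13, 14, 16, 17, 19, 20), so 10 of 20 match: 10/20 = 50%.

50%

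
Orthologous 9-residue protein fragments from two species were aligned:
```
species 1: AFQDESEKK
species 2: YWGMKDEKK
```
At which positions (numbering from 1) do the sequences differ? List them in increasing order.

Differences at position 1 (A→Y), position 2 (F→W), position 3 (Q→G), position 4 (D→M), position 5 (E→K), position 6 (S→D).

1, 2, 3, 4, 5, 6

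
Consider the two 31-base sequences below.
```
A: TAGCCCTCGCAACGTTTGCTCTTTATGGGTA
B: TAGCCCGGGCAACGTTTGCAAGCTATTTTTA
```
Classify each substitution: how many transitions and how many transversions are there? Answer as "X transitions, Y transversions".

1 transition, 8 transversions

Mismatches (1-based):
position 7: T→G (pyrimidine→purine, transversion)
position 8: C→G (pyrimidine→purine, transversion)
position 20: T→A (pyrimidine→purine, transversion)
position 21: C→A (pyrimidine→purine, transversion)
position 22: T→G (pyrimidine→purine, transversion)
position 23: T→C (pyrimidine→pyrimidine, transition)
position 27: G→T (purine→pyrimidine, transversion)
position 28: G→T (purine→pyrimidine, transversion)
position 29: G→T (purine→pyrimidine, transversion)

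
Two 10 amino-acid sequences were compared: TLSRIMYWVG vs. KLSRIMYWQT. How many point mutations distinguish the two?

3

The sequences differ at positions 1, 9, 10 (1-based) — 3 in total.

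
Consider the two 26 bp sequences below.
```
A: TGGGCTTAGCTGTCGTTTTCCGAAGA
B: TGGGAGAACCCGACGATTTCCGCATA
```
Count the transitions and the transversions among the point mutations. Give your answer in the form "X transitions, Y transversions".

Transitions (purine↔purine or pyrimidine↔pyrimidine): 11 T→C.
Transversions (purine↔pyrimidine): 5 C→A, 6 T→G, 7 T→A, 9 G→C, 13 T→A, 16 T→A, 23 A→C, 25 G→T.

1 transition, 8 transversions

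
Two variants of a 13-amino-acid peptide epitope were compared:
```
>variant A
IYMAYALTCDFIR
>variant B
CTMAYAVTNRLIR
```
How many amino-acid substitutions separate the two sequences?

6

Mismatches (1-based): position 1: I→C; position 2: Y→T; position 7: L→V; position 9: C→N; position 10: D→R; position 11: F→L.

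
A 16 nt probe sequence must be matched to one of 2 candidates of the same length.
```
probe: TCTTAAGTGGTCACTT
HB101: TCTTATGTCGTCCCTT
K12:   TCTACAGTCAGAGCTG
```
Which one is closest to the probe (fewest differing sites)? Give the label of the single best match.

HB101

HB101 differs at 3 sites; K12 differs at 8 sites. The closest is HB101.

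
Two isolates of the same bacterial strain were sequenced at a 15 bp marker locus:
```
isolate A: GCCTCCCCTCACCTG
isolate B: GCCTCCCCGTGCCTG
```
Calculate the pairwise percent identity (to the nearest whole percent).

Mismatches at positions 9, 10, 11 (1-based): 3 of 15.
Identical positions: 12/15 = 80% → 80%.

80%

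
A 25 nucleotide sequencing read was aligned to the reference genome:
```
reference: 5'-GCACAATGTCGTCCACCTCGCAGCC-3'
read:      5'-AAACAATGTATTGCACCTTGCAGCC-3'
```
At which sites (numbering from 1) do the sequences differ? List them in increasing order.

1, 2, 10, 11, 13, 19

Scanning 1-based: 1: G/A; 2: C/A; 10: C/A; 11: G/T; 13: C/G; 19: C/T.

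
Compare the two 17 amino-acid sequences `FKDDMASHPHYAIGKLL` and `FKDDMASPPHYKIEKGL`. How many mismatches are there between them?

Comparing position by position, 4 positions differ: 8 (H/P), 12 (A/K), 14 (G/E), 16 (L/G).

4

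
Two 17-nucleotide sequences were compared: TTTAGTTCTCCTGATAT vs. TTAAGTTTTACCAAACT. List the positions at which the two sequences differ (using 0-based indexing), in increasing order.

2, 7, 9, 11, 12, 14, 15

Scanning 0-based: 2: T/A; 7: C/T; 9: C/A; 11: T/C; 12: G/A; 14: T/A; 15: A/C.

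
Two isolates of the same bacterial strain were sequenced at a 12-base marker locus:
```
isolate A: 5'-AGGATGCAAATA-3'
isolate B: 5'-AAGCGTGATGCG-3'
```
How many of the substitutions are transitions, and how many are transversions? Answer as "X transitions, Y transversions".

4 transitions, 5 transversions

Mismatches (1-based):
site 2: G→A (purine→purine, transition)
site 4: A→C (purine→pyrimidine, transversion)
site 5: T→G (pyrimidine→purine, transversion)
site 6: G→T (purine→pyrimidine, transversion)
site 7: C→G (pyrimidine→purine, transversion)
site 9: A→T (purine→pyrimidine, transversion)
site 10: A→G (purine→purine, transition)
site 11: T→C (pyrimidine→pyrimidine, transition)
site 12: A→G (purine→purine, transition)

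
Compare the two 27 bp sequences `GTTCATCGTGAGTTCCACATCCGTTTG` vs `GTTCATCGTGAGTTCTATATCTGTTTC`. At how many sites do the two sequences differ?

Comparing position by position, 4 sites differ: 16 (C/T), 18 (C/T), 22 (C/T), 27 (G/C).

4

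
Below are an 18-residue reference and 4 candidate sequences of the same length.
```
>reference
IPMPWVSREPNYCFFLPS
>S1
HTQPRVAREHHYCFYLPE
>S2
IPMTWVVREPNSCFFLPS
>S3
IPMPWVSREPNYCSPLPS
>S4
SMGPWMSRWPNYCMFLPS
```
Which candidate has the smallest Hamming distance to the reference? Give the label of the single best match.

Hamming distances to reference — S1: 9; S2: 3; S3: 2; S4: 6.
Smallest is S3 with 2 mismatches.

S3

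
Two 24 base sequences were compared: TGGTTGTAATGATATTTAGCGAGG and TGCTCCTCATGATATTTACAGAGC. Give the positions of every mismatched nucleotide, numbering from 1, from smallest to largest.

Scanning 1-based: 3: G/C; 5: T/C; 6: G/C; 8: A/C; 19: G/C; 20: C/A; 24: G/C.

3, 5, 6, 8, 19, 20, 24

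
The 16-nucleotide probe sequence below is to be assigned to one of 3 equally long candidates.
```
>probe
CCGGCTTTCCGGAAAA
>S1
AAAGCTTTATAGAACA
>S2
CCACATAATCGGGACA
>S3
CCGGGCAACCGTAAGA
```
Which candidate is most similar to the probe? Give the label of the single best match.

S3

Hamming distances to probe — S1: 7; S2: 8; S3: 6.
Smallest is S3 with 6 mismatches.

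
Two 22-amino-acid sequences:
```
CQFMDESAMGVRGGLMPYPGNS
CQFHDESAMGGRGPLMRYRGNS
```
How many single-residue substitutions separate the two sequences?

5

Comparing position by position, 5 positions differ: 4 (M/H), 11 (V/G), 14 (G/P), 17 (P/R), 19 (P/R).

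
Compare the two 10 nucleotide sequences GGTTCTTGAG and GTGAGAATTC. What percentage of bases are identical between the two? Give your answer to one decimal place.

10.0%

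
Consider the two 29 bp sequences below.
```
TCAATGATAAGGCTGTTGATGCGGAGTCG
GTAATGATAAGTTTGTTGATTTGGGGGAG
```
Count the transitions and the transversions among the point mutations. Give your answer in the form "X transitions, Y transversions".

Mismatches (1-based):
site 1: T→G (pyrimidine→purine, transversion)
site 2: C→T (pyrimidine→pyrimidine, transition)
site 12: G→T (purine→pyrimidine, transversion)
site 13: C→T (pyrimidine→pyrimidine, transition)
site 21: G→T (purine→pyrimidine, transversion)
site 22: C→T (pyrimidine→pyrimidine, transition)
site 25: A→G (purine→purine, transition)
site 27: T→G (pyrimidine→purine, transversion)
site 28: C→A (pyrimidine→purine, transversion)

4 transitions, 5 transversions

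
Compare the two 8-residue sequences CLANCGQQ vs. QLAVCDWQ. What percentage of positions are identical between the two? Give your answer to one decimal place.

50.0%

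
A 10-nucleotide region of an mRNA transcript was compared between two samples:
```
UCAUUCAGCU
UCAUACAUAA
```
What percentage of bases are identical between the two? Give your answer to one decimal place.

60.0%

4 positions differ (5, 8, 9, 10), so 6 of 10 match: 6/10 = 60%.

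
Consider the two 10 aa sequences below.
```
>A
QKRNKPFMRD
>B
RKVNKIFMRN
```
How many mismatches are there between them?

Comparing position by position, 4 residues differ: 1 (Q/R), 3 (R/V), 6 (P/I), 10 (D/N).

4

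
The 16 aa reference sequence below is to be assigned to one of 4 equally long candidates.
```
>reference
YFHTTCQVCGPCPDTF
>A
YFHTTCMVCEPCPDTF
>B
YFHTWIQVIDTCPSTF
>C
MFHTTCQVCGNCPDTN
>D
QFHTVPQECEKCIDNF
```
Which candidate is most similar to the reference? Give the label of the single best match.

Hamming distances to reference — A: 2; B: 6; C: 3; D: 8.
Smallest is A with 2 mismatches.

A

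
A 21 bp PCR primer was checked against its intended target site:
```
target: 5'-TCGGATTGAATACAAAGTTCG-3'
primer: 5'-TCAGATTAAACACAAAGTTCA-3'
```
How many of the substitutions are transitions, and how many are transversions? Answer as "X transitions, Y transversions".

4 transitions, 0 transversions

Mismatches (1-based):
site 3: G→A (purine→purine, transition)
site 8: G→A (purine→purine, transition)
site 11: T→C (pyrimidine→pyrimidine, transition)
site 21: G→A (purine→purine, transition)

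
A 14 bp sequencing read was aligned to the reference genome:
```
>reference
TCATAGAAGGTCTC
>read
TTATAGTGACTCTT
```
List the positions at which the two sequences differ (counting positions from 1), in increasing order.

2, 7, 8, 9, 10, 14

Scanning 1-based: 2: C/T; 7: A/T; 8: A/G; 9: G/A; 10: G/C; 14: C/T.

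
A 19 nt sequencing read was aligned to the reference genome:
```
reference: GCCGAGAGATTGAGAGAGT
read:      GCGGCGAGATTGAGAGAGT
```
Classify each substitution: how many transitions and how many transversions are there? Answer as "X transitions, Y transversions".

Mismatches (1-based):
base 3: C→G (pyrimidine→purine, transversion)
base 5: A→C (purine→pyrimidine, transversion)

0 transitions, 2 transversions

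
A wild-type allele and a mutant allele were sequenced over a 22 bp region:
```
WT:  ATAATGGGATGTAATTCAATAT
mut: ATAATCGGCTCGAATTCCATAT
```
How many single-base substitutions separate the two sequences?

5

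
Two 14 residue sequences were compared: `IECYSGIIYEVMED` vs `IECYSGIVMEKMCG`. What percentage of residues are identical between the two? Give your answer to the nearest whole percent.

64%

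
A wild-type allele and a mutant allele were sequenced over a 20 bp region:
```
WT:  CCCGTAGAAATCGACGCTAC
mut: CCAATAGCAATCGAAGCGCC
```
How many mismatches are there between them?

6

Comparing position by position, 6 bases differ: 3 (C/A), 4 (G/A), 8 (A/C), 15 (C/A), 18 (T/G), 19 (A/C).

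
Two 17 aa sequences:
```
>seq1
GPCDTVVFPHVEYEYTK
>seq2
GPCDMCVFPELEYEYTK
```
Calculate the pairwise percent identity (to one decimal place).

Mismatches at positions 5, 6, 10, 11 (1-based): 4 of 17.
Identical positions: 13/17 = 76.47% → 76.5%.

76.5%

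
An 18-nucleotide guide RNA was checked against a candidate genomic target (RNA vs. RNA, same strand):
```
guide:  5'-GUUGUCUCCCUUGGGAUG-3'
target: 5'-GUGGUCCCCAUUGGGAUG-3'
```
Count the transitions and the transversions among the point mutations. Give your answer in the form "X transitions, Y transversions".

1 transition, 2 transversions

Mismatches (1-based):
base 3: U→G (pyrimidine→purine, transversion)
base 7: U→C (pyrimidine→pyrimidine, transition)
base 10: C→A (pyrimidine→purine, transversion)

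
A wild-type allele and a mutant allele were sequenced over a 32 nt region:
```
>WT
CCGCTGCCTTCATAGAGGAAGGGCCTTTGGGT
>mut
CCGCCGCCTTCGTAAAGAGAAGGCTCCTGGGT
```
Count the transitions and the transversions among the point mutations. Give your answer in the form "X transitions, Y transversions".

Mismatches (1-based):
position 5: T→C (pyrimidine→pyrimidine, transition)
position 12: A→G (purine→purine, transition)
position 15: G→A (purine→purine, transition)
position 18: G→A (purine→purine, transition)
position 19: A→G (purine→purine, transition)
position 21: G→A (purine→purine, transition)
position 25: C→T (pyrimidine→pyrimidine, transition)
position 26: T→C (pyrimidine→pyrimidine, transition)
position 27: T→C (pyrimidine→pyrimidine, transition)

9 transitions, 0 transversions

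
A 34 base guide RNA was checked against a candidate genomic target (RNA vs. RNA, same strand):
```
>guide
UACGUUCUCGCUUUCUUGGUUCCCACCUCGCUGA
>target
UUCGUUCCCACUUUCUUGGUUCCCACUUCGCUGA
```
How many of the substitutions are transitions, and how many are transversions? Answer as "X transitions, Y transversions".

3 transitions, 1 transversion

Transitions (purine↔purine or pyrimidine↔pyrimidine): 8 U→C, 10 G→A, 27 C→U.
Transversions (purine↔pyrimidine): 2 A→U.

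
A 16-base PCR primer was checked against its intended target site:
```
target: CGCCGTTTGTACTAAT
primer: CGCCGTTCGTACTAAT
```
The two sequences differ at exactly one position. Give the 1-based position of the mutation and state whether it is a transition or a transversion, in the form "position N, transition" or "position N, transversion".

position 8, transition

Position 8 changes T→C. T is a pyrimidine and C is a pyrimidine, so this is a transition.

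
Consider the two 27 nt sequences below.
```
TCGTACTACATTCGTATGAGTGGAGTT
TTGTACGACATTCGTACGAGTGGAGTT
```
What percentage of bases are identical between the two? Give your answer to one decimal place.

Mismatches at positions 2, 7, 17 (1-based): 3 of 27.
Identical positions: 24/27 = 88.89% → 88.9%.

88.9%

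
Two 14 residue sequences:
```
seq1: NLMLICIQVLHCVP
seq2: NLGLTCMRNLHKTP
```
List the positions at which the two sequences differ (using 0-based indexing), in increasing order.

2, 4, 6, 7, 8, 11, 12

Differences at position 2 (M→G), position 4 (I→T), position 6 (I→M), position 7 (Q→R), position 8 (V→N), position 11 (C→K), position 12 (V→T).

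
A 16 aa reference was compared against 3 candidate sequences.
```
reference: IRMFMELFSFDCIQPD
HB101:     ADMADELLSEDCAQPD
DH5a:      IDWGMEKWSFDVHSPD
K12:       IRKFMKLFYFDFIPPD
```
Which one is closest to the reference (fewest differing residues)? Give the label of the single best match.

K12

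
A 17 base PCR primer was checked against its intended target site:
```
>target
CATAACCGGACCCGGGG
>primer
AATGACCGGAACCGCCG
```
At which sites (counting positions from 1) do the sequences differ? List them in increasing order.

Scanning 1-based: 1: C/A; 4: A/G; 11: C/A; 15: G/C; 16: G/C.

1, 4, 11, 15, 16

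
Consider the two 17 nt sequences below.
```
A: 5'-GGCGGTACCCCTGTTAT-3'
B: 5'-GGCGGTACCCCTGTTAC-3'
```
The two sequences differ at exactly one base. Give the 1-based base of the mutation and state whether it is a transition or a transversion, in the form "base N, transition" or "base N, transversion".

base 17, transition

Base 17 changes T→C. T is a pyrimidine and C is a pyrimidine, so this is a transition.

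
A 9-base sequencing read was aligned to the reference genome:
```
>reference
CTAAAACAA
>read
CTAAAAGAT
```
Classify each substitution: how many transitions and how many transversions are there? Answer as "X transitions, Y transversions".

0 transitions, 2 transversions

Transitions (purine↔purine or pyrimidine↔pyrimidine): none.
Transversions (purine↔pyrimidine): 7 C→G, 9 A→T.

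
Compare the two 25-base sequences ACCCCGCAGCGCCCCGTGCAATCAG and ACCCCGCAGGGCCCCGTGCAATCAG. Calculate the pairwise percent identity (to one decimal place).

1 position differs (10), so 24 of 25 match: 24/25 = 96%.

96.0%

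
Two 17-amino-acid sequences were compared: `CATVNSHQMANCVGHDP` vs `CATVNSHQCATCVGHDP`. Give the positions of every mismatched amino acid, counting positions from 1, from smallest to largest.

9, 11

Scanning 1-based: 9: M/C; 11: N/T.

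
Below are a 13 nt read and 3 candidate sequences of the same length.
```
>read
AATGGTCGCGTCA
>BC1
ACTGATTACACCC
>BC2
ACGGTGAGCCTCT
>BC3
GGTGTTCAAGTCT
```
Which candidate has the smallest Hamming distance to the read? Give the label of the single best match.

BC3

BC1 differs at 7 sites; BC2 differs at 7 sites; BC3 differs at 6 sites. The closest is BC3.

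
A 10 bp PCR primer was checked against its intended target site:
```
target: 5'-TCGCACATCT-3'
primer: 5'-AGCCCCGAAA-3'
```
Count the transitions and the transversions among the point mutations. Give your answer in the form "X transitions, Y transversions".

Mismatches (1-based):
site 1: T→A (pyrimidine→purine, transversion)
site 2: C→G (pyrimidine→purine, transversion)
site 3: G→C (purine→pyrimidine, transversion)
site 5: A→C (purine→pyrimidine, transversion)
site 7: A→G (purine→purine, transition)
site 8: T→A (pyrimidine→purine, transversion)
site 9: C→A (pyrimidine→purine, transversion)
site 10: T→A (pyrimidine→purine, transversion)

1 transition, 7 transversions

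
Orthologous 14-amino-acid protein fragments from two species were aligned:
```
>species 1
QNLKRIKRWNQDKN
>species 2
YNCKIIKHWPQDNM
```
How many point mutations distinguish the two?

Mismatches (1-based): residue 1: Q→Y; residue 3: L→C; residue 5: R→I; residue 8: R→H; residue 10: N→P; residue 13: K→N; residue 14: N→M.

7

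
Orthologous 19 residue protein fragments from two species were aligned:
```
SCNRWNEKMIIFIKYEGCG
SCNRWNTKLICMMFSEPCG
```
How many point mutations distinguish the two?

8

The sequences differ at positions 7, 9, 11, 12, 13, 14, 15, 17 (1-based) — 8 in total.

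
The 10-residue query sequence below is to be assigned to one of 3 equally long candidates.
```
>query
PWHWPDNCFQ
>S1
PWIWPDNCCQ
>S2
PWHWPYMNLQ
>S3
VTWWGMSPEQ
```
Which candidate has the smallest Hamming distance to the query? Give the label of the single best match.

Hamming distances to query — S1: 2; S2: 4; S3: 8.
Smallest is S1 with 2 mismatches.

S1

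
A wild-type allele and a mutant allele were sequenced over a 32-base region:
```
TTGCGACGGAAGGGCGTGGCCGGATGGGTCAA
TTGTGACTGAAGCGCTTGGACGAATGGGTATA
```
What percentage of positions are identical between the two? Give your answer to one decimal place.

Mismatches at positions 4, 8, 13, 16, 20, 23, 30, 31 (1-based): 8 of 32.
Identical positions: 24/32 = 75% → 75.0%.

75.0%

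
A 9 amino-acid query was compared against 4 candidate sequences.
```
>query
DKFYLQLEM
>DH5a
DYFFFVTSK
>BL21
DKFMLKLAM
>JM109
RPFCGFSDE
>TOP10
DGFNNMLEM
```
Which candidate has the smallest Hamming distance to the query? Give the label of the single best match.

BL21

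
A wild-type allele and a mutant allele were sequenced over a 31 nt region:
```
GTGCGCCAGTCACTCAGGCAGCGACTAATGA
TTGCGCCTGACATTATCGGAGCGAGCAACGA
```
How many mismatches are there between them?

11

The sequences differ at positions 1, 8, 10, 13, 15, 16, 17, 19, 25, 26, 29 (1-based) — 11 in total.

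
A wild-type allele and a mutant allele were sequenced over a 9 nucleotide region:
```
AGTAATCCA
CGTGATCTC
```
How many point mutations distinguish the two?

4

Comparing position by position, 4 sites differ: 1 (A/C), 4 (A/G), 8 (C/T), 9 (A/C).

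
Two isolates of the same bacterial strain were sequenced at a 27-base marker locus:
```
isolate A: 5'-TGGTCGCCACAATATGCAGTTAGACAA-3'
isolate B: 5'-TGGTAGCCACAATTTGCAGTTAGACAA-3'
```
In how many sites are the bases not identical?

2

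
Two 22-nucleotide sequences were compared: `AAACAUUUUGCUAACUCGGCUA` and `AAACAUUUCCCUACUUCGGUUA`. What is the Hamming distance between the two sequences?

5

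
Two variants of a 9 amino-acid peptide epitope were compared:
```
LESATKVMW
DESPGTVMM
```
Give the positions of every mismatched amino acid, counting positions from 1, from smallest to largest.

Differences at position 1 (L→D), position 4 (A→P), position 5 (T→G), position 6 (K→T), position 9 (W→M).

1, 4, 5, 6, 9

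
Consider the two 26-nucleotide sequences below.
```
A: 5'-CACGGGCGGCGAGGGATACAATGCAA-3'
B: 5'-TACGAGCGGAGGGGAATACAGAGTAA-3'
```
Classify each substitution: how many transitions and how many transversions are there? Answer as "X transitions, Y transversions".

6 transitions, 2 transversions

Transitions (purine↔purine or pyrimidine↔pyrimidine): 1 C→T, 5 G→A, 12 A→G, 15 G→A, 21 A→G, 24 C→T.
Transversions (purine↔pyrimidine): 10 C→A, 22 T→A.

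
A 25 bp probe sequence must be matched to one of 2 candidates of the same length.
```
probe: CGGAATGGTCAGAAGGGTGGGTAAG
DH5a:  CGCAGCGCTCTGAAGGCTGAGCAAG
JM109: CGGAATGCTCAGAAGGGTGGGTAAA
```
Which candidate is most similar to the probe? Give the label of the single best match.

JM109

DH5a differs at 8 sites; JM109 differs at 2 sites. The closest is JM109.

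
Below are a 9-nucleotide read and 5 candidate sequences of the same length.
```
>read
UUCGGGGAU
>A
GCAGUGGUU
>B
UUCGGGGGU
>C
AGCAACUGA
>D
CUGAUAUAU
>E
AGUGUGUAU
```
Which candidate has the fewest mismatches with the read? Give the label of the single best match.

B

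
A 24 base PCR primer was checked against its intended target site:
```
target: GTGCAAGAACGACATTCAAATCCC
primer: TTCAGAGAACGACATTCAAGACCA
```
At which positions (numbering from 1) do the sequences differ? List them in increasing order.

1, 3, 4, 5, 20, 21, 24

Differences at position 1 (G→T), position 3 (G→C), position 4 (C→A), position 5 (A→G), position 20 (A→G), position 21 (T→A), position 24 (C→A).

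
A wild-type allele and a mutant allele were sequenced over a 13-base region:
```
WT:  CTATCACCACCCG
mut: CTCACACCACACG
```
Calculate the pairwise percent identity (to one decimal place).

Mismatches at positions 3, 4, 11 (1-based): 3 of 13.
Identical positions: 10/13 = 76.92% → 76.9%.

76.9%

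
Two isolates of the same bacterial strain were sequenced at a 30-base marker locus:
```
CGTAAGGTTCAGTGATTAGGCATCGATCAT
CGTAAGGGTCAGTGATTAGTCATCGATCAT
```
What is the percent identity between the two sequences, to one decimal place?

93.3%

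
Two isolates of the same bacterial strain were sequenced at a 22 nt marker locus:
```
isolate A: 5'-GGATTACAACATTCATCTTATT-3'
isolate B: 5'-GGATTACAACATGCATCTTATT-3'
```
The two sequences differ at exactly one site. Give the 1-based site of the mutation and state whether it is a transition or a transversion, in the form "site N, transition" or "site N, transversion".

site 13, transversion

The sequences differ only at site 13: T→G (pyrimidine→purine), a transversion.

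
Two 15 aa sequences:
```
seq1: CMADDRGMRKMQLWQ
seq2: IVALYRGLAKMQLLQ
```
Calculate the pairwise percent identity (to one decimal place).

53.3%

7 positions differ (1, 2, 4, 5, 8, 9, 14), so 8 of 15 match: 8/15 = 53.33%.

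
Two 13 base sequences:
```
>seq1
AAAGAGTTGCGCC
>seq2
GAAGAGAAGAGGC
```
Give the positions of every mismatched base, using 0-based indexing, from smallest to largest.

Scanning 0-based: 0: A/G; 6: T/A; 7: T/A; 9: C/A; 11: C/G.

0, 6, 7, 9, 11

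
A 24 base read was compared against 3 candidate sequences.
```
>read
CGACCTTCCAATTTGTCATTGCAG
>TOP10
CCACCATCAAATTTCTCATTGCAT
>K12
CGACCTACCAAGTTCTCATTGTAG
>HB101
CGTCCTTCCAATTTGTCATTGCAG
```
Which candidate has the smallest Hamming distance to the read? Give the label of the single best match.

Hamming distances to read — TOP10: 5; K12: 4; HB101: 1.
Smallest is HB101 with 1 mismatch.

HB101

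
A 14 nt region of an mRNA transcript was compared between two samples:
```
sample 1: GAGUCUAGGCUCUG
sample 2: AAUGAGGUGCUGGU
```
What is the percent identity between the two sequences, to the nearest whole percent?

29%

10 positions differ (1, 3, 4, 5, 6, 7, 8, 12, 13, 14), so 4 of 14 match: 4/14 = 28.57%.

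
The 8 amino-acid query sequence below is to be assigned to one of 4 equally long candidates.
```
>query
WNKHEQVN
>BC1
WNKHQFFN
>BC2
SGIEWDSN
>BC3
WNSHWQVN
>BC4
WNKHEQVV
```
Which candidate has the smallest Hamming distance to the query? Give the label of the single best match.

Hamming distances to query — BC1: 3; BC2: 7; BC3: 2; BC4: 1.
Smallest is BC4 with 1 mismatch.

BC4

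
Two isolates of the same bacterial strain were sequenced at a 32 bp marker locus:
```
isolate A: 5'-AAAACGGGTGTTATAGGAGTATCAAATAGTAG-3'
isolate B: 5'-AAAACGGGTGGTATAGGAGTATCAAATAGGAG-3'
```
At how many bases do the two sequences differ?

2

Comparing position by position, 2 bases differ: 11 (T/G), 30 (T/G).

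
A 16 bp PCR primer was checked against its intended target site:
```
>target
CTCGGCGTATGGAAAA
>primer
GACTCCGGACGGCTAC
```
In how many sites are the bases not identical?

Comparing position by position, 9 sites differ: 1 (C/G), 2 (T/A), 4 (G/T), 5 (G/C), 8 (T/G), 10 (T/C), 13 (A/C), 14 (A/T), 16 (A/C).

9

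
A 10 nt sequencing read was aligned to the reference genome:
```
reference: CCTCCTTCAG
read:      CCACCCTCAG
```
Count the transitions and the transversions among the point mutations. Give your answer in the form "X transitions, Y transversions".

1 transition, 1 transversion

Mismatches (1-based):
position 3: T→A (pyrimidine→purine, transversion)
position 6: T→C (pyrimidine→pyrimidine, transition)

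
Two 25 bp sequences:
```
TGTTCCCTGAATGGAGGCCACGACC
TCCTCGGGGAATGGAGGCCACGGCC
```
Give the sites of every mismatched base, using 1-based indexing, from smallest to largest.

2, 3, 6, 7, 8, 23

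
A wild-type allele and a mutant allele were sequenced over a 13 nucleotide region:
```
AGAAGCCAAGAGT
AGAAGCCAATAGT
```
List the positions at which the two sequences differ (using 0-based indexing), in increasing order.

Differences at position 9 (G→T).

9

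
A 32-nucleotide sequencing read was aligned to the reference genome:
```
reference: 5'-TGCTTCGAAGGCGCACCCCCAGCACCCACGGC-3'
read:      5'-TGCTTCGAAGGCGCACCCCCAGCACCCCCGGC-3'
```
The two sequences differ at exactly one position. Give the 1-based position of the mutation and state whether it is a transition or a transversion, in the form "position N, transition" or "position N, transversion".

position 28, transversion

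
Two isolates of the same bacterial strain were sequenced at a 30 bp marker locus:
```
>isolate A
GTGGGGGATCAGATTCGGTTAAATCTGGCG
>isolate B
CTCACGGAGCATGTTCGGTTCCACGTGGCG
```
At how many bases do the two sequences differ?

The sequences differ at bases 1, 3, 4, 5, 9, 12, 13, 21, 22, 24, 25 (1-based) — 11 in total.

11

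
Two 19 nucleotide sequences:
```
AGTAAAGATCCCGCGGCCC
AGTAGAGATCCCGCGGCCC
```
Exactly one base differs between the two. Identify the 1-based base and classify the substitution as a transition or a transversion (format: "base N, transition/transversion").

base 5, transition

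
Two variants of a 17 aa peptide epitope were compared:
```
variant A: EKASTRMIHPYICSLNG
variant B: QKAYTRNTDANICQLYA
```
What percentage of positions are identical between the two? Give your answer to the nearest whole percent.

41%

10 positions differ (1, 4, 7, 8, 9, 10, 11, 14, 16, 17), so 7 of 17 match: 7/17 = 41.18%.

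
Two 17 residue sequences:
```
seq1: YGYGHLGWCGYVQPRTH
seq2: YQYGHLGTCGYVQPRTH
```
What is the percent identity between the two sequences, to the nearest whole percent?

88%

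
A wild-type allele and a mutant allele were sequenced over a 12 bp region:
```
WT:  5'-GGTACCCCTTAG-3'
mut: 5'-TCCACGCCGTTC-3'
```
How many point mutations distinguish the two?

7

Comparing position by position, 7 sites differ: 1 (G/T), 2 (G/C), 3 (T/C), 6 (C/G), 9 (T/G), 11 (A/T), 12 (G/C).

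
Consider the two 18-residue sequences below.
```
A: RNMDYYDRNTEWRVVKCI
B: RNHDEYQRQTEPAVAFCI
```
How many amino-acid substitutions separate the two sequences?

8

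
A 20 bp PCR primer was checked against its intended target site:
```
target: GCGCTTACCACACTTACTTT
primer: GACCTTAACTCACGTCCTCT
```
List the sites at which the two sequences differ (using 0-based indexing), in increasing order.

1, 2, 7, 9, 13, 15, 18

Scanning 0-based: 1: C/A; 2: G/C; 7: C/A; 9: A/T; 13: T/G; 15: A/C; 18: T/C.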